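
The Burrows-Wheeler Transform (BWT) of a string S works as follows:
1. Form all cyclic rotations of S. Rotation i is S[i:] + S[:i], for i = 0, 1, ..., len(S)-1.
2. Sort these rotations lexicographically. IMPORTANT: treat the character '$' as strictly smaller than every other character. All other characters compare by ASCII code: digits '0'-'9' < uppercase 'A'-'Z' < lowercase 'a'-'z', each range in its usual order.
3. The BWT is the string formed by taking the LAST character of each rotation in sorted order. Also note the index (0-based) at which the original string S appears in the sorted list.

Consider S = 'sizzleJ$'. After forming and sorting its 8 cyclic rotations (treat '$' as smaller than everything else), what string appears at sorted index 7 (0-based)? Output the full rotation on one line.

Answer: zzleJ$si

Derivation:
All 8 rotations (rotation i = S[i:]+S[:i]):
  rot[0] = sizzleJ$
  rot[1] = izzleJ$s
  rot[2] = zzleJ$si
  rot[3] = zleJ$siz
  rot[4] = leJ$sizz
  rot[5] = eJ$sizzl
  rot[6] = J$sizzle
  rot[7] = $sizzleJ
Sorted (with $ < everything):
  sorted[0] = $sizzleJ
  sorted[1] = J$sizzle
  sorted[2] = eJ$sizzl
  sorted[3] = izzleJ$s
  sorted[4] = leJ$sizz
  sorted[5] = sizzleJ$
  sorted[6] = zleJ$siz
  sorted[7] = zzleJ$si
sorted[7] = zzleJ$si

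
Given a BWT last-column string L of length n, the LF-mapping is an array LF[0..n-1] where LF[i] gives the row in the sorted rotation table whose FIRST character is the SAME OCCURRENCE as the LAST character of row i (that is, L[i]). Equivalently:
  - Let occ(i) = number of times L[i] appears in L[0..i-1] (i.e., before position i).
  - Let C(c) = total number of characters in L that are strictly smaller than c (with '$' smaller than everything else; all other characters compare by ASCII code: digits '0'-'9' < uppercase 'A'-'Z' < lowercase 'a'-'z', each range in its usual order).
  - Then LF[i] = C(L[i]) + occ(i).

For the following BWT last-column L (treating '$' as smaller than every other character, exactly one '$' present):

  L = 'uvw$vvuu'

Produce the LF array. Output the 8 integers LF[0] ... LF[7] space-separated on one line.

Answer: 1 4 7 0 5 6 2 3

Derivation:
Char counts: '$':1, 'u':3, 'v':3, 'w':1
C (first-col start): C('$')=0, C('u')=1, C('v')=4, C('w')=7
L[0]='u': occ=0, LF[0]=C('u')+0=1+0=1
L[1]='v': occ=0, LF[1]=C('v')+0=4+0=4
L[2]='w': occ=0, LF[2]=C('w')+0=7+0=7
L[3]='$': occ=0, LF[3]=C('$')+0=0+0=0
L[4]='v': occ=1, LF[4]=C('v')+1=4+1=5
L[5]='v': occ=2, LF[5]=C('v')+2=4+2=6
L[6]='u': occ=1, LF[6]=C('u')+1=1+1=2
L[7]='u': occ=2, LF[7]=C('u')+2=1+2=3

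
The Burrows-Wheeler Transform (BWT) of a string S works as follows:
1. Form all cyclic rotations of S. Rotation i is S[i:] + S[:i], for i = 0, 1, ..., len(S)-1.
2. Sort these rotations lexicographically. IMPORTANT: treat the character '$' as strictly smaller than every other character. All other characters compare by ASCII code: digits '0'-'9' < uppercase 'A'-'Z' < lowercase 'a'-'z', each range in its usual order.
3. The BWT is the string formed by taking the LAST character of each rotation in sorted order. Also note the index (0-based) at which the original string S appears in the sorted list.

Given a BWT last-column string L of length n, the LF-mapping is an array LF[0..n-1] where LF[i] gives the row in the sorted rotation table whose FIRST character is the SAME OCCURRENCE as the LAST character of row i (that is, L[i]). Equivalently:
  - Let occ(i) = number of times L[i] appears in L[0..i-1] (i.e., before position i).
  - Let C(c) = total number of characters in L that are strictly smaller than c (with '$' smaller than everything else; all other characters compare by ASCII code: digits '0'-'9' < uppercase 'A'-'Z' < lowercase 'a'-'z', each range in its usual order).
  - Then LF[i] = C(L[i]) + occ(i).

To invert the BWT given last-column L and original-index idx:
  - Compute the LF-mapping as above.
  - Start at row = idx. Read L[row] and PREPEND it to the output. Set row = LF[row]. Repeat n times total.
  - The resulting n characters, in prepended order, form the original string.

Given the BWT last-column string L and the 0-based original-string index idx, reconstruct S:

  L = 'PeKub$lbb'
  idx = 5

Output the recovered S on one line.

Answer: bubbleKP$

Derivation:
LF mapping: 2 6 1 8 3 0 7 4 5
Walk LF starting at row 5, prepending L[row]:
  step 1: row=5, L[5]='$', prepend. Next row=LF[5]=0
  step 2: row=0, L[0]='P', prepend. Next row=LF[0]=2
  step 3: row=2, L[2]='K', prepend. Next row=LF[2]=1
  step 4: row=1, L[1]='e', prepend. Next row=LF[1]=6
  step 5: row=6, L[6]='l', prepend. Next row=LF[6]=7
  step 6: row=7, L[7]='b', prepend. Next row=LF[7]=4
  step 7: row=4, L[4]='b', prepend. Next row=LF[4]=3
  step 8: row=3, L[3]='u', prepend. Next row=LF[3]=8
  step 9: row=8, L[8]='b', prepend. Next row=LF[8]=5
Reversed output: bubbleKP$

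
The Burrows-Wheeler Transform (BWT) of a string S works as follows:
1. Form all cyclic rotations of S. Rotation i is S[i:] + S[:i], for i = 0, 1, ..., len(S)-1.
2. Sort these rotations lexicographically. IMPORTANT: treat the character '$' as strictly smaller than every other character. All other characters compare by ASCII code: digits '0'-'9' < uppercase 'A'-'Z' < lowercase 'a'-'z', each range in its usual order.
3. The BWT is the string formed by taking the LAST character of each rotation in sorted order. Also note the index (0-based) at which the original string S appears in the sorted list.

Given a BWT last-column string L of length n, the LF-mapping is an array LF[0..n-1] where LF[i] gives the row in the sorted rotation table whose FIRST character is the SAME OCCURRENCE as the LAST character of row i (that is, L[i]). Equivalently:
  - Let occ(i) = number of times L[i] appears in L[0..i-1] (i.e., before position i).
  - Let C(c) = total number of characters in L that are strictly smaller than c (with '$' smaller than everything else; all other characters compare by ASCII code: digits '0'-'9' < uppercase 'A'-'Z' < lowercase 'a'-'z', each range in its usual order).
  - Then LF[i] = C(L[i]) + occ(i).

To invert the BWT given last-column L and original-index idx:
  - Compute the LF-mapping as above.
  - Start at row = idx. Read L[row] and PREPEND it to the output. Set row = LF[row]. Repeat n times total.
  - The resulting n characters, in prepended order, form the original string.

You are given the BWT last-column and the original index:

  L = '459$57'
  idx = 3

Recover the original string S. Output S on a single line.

Answer: 57954$

Derivation:
LF mapping: 1 2 5 0 3 4
Walk LF starting at row 3, prepending L[row]:
  step 1: row=3, L[3]='$', prepend. Next row=LF[3]=0
  step 2: row=0, L[0]='4', prepend. Next row=LF[0]=1
  step 3: row=1, L[1]='5', prepend. Next row=LF[1]=2
  step 4: row=2, L[2]='9', prepend. Next row=LF[2]=5
  step 5: row=5, L[5]='7', prepend. Next row=LF[5]=4
  step 6: row=4, L[4]='5', prepend. Next row=LF[4]=3
Reversed output: 57954$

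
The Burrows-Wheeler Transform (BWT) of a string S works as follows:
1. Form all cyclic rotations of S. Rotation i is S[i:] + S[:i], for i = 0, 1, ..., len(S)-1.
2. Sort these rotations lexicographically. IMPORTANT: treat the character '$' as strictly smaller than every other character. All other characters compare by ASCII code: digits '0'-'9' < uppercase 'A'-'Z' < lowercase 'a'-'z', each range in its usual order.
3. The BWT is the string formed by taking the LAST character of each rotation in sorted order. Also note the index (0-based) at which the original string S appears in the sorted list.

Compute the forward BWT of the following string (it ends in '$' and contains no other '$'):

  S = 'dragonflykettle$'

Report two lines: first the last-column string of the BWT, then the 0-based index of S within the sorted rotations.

Answer: er$lknaytfogdtel
2

Derivation:
All 16 rotations (rotation i = S[i:]+S[:i]):
  rot[0] = dragonflykettle$
  rot[1] = ragonflykettle$d
  rot[2] = agonflykettle$dr
  rot[3] = gonflykettle$dra
  rot[4] = onflykettle$drag
  rot[5] = nflykettle$drago
  rot[6] = flykettle$dragon
  rot[7] = lykettle$dragonf
  rot[8] = ykettle$dragonfl
  rot[9] = kettle$dragonfly
  rot[10] = ettle$dragonflyk
  rot[11] = ttle$dragonflyke
  rot[12] = tle$dragonflyket
  rot[13] = le$dragonflykett
  rot[14] = e$dragonflykettl
  rot[15] = $dragonflykettle
Sorted (with $ < everything):
  sorted[0] = $dragonflykettle  (last char: 'e')
  sorted[1] = agonflykettle$dr  (last char: 'r')
  sorted[2] = dragonflykettle$  (last char: '$')
  sorted[3] = e$dragonflykettl  (last char: 'l')
  sorted[4] = ettle$dragonflyk  (last char: 'k')
  sorted[5] = flykettle$dragon  (last char: 'n')
  sorted[6] = gonflykettle$dra  (last char: 'a')
  sorted[7] = kettle$dragonfly  (last char: 'y')
  sorted[8] = le$dragonflykett  (last char: 't')
  sorted[9] = lykettle$dragonf  (last char: 'f')
  sorted[10] = nflykettle$drago  (last char: 'o')
  sorted[11] = onflykettle$drag  (last char: 'g')
  sorted[12] = ragonflykettle$d  (last char: 'd')
  sorted[13] = tle$dragonflyket  (last char: 't')
  sorted[14] = ttle$dragonflyke  (last char: 'e')
  sorted[15] = ykettle$dragonfl  (last char: 'l')
Last column: er$lknaytfogdtel
Original string S is at sorted index 2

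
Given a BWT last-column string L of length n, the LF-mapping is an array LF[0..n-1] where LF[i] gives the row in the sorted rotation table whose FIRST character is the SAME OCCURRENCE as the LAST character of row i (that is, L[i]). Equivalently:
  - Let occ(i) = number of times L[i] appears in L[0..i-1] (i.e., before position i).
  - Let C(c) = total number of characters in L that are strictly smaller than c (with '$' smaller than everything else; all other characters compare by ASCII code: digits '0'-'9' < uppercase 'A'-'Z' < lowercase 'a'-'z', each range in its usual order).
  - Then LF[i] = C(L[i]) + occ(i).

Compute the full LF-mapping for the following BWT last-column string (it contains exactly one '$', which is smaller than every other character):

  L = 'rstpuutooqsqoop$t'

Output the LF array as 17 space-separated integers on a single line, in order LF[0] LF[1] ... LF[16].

Char counts: '$':1, 'o':4, 'p':2, 'q':2, 'r':1, 's':2, 't':3, 'u':2
C (first-col start): C('$')=0, C('o')=1, C('p')=5, C('q')=7, C('r')=9, C('s')=10, C('t')=12, C('u')=15
L[0]='r': occ=0, LF[0]=C('r')+0=9+0=9
L[1]='s': occ=0, LF[1]=C('s')+0=10+0=10
L[2]='t': occ=0, LF[2]=C('t')+0=12+0=12
L[3]='p': occ=0, LF[3]=C('p')+0=5+0=5
L[4]='u': occ=0, LF[4]=C('u')+0=15+0=15
L[5]='u': occ=1, LF[5]=C('u')+1=15+1=16
L[6]='t': occ=1, LF[6]=C('t')+1=12+1=13
L[7]='o': occ=0, LF[7]=C('o')+0=1+0=1
L[8]='o': occ=1, LF[8]=C('o')+1=1+1=2
L[9]='q': occ=0, LF[9]=C('q')+0=7+0=7
L[10]='s': occ=1, LF[10]=C('s')+1=10+1=11
L[11]='q': occ=1, LF[11]=C('q')+1=7+1=8
L[12]='o': occ=2, LF[12]=C('o')+2=1+2=3
L[13]='o': occ=3, LF[13]=C('o')+3=1+3=4
L[14]='p': occ=1, LF[14]=C('p')+1=5+1=6
L[15]='$': occ=0, LF[15]=C('$')+0=0+0=0
L[16]='t': occ=2, LF[16]=C('t')+2=12+2=14

Answer: 9 10 12 5 15 16 13 1 2 7 11 8 3 4 6 0 14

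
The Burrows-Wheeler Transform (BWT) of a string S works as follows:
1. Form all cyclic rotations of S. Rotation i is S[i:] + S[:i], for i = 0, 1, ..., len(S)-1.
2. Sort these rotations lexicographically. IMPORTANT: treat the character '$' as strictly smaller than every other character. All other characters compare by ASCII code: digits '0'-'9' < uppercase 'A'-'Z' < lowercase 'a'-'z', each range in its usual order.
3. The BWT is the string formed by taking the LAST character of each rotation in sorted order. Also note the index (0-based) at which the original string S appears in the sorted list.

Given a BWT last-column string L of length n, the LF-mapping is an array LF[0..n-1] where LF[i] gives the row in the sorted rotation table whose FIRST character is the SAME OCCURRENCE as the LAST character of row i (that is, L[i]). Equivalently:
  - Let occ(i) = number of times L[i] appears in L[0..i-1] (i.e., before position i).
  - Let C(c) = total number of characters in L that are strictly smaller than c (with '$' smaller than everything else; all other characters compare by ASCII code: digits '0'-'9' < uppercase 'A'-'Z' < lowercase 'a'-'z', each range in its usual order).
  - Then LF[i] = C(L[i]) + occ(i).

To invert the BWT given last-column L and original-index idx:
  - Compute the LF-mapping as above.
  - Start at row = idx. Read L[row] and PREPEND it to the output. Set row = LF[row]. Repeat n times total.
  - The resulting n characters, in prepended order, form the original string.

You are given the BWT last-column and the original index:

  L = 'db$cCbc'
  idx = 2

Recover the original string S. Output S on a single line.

LF mapping: 6 2 0 4 1 3 5
Walk LF starting at row 2, prepending L[row]:
  step 1: row=2, L[2]='$', prepend. Next row=LF[2]=0
  step 2: row=0, L[0]='d', prepend. Next row=LF[0]=6
  step 3: row=6, L[6]='c', prepend. Next row=LF[6]=5
  step 4: row=5, L[5]='b', prepend. Next row=LF[5]=3
  step 5: row=3, L[3]='c', prepend. Next row=LF[3]=4
  step 6: row=4, L[4]='C', prepend. Next row=LF[4]=1
  step 7: row=1, L[1]='b', prepend. Next row=LF[1]=2
Reversed output: bCcbcd$

Answer: bCcbcd$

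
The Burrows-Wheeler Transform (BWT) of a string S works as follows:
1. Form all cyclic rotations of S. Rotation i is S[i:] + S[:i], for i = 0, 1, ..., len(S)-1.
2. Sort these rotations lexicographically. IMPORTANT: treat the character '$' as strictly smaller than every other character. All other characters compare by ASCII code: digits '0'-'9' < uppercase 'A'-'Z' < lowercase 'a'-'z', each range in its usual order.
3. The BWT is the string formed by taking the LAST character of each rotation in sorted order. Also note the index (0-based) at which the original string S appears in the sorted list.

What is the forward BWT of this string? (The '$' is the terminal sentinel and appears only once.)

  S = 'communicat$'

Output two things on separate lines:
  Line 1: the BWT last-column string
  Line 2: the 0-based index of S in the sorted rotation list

Answer: tci$nomucam
3

Derivation:
All 11 rotations (rotation i = S[i:]+S[:i]):
  rot[0] = communicat$
  rot[1] = ommunicat$c
  rot[2] = mmunicat$co
  rot[3] = municat$com
  rot[4] = unicat$comm
  rot[5] = nicat$commu
  rot[6] = icat$commun
  rot[7] = cat$communi
  rot[8] = at$communic
  rot[9] = t$communica
  rot[10] = $communicat
Sorted (with $ < everything):
  sorted[0] = $communicat  (last char: 't')
  sorted[1] = at$communic  (last char: 'c')
  sorted[2] = cat$communi  (last char: 'i')
  sorted[3] = communicat$  (last char: '$')
  sorted[4] = icat$commun  (last char: 'n')
  sorted[5] = mmunicat$co  (last char: 'o')
  sorted[6] = municat$com  (last char: 'm')
  sorted[7] = nicat$commu  (last char: 'u')
  sorted[8] = ommunicat$c  (last char: 'c')
  sorted[9] = t$communica  (last char: 'a')
  sorted[10] = unicat$comm  (last char: 'm')
Last column: tci$nomucam
Original string S is at sorted index 3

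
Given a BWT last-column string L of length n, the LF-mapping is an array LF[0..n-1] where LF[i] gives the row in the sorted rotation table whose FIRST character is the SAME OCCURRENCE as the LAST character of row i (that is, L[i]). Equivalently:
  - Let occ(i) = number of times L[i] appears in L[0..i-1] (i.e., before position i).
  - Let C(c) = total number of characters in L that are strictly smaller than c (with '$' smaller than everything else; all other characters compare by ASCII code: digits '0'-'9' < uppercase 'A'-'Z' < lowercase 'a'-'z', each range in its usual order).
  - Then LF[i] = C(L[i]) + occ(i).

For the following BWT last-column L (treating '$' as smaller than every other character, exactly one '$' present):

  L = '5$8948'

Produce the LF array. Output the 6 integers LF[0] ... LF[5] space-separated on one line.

Char counts: '$':1, '4':1, '5':1, '8':2, '9':1
C (first-col start): C('$')=0, C('4')=1, C('5')=2, C('8')=3, C('9')=5
L[0]='5': occ=0, LF[0]=C('5')+0=2+0=2
L[1]='$': occ=0, LF[1]=C('$')+0=0+0=0
L[2]='8': occ=0, LF[2]=C('8')+0=3+0=3
L[3]='9': occ=0, LF[3]=C('9')+0=5+0=5
L[4]='4': occ=0, LF[4]=C('4')+0=1+0=1
L[5]='8': occ=1, LF[5]=C('8')+1=3+1=4

Answer: 2 0 3 5 1 4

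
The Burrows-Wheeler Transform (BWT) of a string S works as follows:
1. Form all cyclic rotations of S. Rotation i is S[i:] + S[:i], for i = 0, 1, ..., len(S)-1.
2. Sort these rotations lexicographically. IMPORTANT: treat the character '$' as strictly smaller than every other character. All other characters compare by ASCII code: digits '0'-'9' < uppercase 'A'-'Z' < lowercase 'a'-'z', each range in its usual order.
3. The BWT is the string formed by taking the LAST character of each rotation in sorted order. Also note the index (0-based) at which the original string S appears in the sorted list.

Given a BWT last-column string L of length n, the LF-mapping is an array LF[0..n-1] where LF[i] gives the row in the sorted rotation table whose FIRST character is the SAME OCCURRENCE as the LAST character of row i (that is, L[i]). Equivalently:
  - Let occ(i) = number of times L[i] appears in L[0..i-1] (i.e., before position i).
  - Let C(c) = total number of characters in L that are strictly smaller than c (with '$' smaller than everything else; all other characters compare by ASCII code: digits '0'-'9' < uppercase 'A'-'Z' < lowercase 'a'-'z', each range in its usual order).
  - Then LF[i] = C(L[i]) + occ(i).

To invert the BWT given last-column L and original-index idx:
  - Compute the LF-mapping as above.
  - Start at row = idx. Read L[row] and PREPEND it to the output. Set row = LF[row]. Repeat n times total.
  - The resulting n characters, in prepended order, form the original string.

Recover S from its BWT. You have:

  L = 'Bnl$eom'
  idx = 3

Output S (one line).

LF mapping: 1 5 3 0 2 6 4
Walk LF starting at row 3, prepending L[row]:
  step 1: row=3, L[3]='$', prepend. Next row=LF[3]=0
  step 2: row=0, L[0]='B', prepend. Next row=LF[0]=1
  step 3: row=1, L[1]='n', prepend. Next row=LF[1]=5
  step 4: row=5, L[5]='o', prepend. Next row=LF[5]=6
  step 5: row=6, L[6]='m', prepend. Next row=LF[6]=4
  step 6: row=4, L[4]='e', prepend. Next row=LF[4]=2
  step 7: row=2, L[2]='l', prepend. Next row=LF[2]=3
Reversed output: lemonB$

Answer: lemonB$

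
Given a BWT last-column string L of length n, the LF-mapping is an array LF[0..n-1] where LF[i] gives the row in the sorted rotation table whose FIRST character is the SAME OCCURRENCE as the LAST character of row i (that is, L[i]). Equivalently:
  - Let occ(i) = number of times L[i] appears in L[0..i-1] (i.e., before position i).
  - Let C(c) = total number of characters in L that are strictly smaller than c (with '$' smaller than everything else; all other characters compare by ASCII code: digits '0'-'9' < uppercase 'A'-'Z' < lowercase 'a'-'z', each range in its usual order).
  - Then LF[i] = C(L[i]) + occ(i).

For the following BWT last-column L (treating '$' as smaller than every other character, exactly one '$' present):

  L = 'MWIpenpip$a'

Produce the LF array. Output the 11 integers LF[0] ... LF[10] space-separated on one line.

Answer: 2 3 1 8 5 7 9 6 10 0 4

Derivation:
Char counts: '$':1, 'I':1, 'M':1, 'W':1, 'a':1, 'e':1, 'i':1, 'n':1, 'p':3
C (first-col start): C('$')=0, C('I')=1, C('M')=2, C('W')=3, C('a')=4, C('e')=5, C('i')=6, C('n')=7, C('p')=8
L[0]='M': occ=0, LF[0]=C('M')+0=2+0=2
L[1]='W': occ=0, LF[1]=C('W')+0=3+0=3
L[2]='I': occ=0, LF[2]=C('I')+0=1+0=1
L[3]='p': occ=0, LF[3]=C('p')+0=8+0=8
L[4]='e': occ=0, LF[4]=C('e')+0=5+0=5
L[5]='n': occ=0, LF[5]=C('n')+0=7+0=7
L[6]='p': occ=1, LF[6]=C('p')+1=8+1=9
L[7]='i': occ=0, LF[7]=C('i')+0=6+0=6
L[8]='p': occ=2, LF[8]=C('p')+2=8+2=10
L[9]='$': occ=0, LF[9]=C('$')+0=0+0=0
L[10]='a': occ=0, LF[10]=C('a')+0=4+0=4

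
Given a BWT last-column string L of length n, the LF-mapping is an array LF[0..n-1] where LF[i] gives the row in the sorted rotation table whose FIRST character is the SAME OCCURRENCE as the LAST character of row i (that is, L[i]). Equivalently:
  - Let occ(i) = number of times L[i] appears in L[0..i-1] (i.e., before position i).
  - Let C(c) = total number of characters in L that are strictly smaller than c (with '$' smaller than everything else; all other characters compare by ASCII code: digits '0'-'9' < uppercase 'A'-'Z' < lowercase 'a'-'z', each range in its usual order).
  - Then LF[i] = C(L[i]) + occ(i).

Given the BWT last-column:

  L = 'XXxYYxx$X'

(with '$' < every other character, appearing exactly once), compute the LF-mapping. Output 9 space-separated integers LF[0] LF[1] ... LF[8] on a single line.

Char counts: '$':1, 'X':3, 'Y':2, 'x':3
C (first-col start): C('$')=0, C('X')=1, C('Y')=4, C('x')=6
L[0]='X': occ=0, LF[0]=C('X')+0=1+0=1
L[1]='X': occ=1, LF[1]=C('X')+1=1+1=2
L[2]='x': occ=0, LF[2]=C('x')+0=6+0=6
L[3]='Y': occ=0, LF[3]=C('Y')+0=4+0=4
L[4]='Y': occ=1, LF[4]=C('Y')+1=4+1=5
L[5]='x': occ=1, LF[5]=C('x')+1=6+1=7
L[6]='x': occ=2, LF[6]=C('x')+2=6+2=8
L[7]='$': occ=0, LF[7]=C('$')+0=0+0=0
L[8]='X': occ=2, LF[8]=C('X')+2=1+2=3

Answer: 1 2 6 4 5 7 8 0 3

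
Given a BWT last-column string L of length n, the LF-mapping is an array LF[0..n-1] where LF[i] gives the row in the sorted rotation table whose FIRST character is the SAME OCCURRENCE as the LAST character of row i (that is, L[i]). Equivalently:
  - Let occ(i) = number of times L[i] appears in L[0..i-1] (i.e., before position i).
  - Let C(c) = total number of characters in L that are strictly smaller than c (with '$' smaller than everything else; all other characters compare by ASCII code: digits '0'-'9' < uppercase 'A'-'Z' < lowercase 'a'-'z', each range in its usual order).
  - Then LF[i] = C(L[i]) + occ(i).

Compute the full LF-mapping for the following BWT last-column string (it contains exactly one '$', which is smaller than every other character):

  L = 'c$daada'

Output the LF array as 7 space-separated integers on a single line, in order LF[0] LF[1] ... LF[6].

Char counts: '$':1, 'a':3, 'c':1, 'd':2
C (first-col start): C('$')=0, C('a')=1, C('c')=4, C('d')=5
L[0]='c': occ=0, LF[0]=C('c')+0=4+0=4
L[1]='$': occ=0, LF[1]=C('$')+0=0+0=0
L[2]='d': occ=0, LF[2]=C('d')+0=5+0=5
L[3]='a': occ=0, LF[3]=C('a')+0=1+0=1
L[4]='a': occ=1, LF[4]=C('a')+1=1+1=2
L[5]='d': occ=1, LF[5]=C('d')+1=5+1=6
L[6]='a': occ=2, LF[6]=C('a')+2=1+2=3

Answer: 4 0 5 1 2 6 3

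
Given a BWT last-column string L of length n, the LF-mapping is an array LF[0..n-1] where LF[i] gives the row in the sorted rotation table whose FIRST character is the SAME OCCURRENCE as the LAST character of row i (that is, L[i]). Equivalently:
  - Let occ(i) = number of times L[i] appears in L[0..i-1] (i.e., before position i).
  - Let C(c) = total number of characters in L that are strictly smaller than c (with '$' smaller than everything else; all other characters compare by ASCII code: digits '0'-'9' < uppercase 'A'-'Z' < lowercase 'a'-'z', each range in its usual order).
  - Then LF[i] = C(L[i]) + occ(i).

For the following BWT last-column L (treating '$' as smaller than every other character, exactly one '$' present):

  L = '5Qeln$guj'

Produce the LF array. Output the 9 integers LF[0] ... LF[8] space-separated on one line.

Char counts: '$':1, '5':1, 'Q':1, 'e':1, 'g':1, 'j':1, 'l':1, 'n':1, 'u':1
C (first-col start): C('$')=0, C('5')=1, C('Q')=2, C('e')=3, C('g')=4, C('j')=5, C('l')=6, C('n')=7, C('u')=8
L[0]='5': occ=0, LF[0]=C('5')+0=1+0=1
L[1]='Q': occ=0, LF[1]=C('Q')+0=2+0=2
L[2]='e': occ=0, LF[2]=C('e')+0=3+0=3
L[3]='l': occ=0, LF[3]=C('l')+0=6+0=6
L[4]='n': occ=0, LF[4]=C('n')+0=7+0=7
L[5]='$': occ=0, LF[5]=C('$')+0=0+0=0
L[6]='g': occ=0, LF[6]=C('g')+0=4+0=4
L[7]='u': occ=0, LF[7]=C('u')+0=8+0=8
L[8]='j': occ=0, LF[8]=C('j')+0=5+0=5

Answer: 1 2 3 6 7 0 4 8 5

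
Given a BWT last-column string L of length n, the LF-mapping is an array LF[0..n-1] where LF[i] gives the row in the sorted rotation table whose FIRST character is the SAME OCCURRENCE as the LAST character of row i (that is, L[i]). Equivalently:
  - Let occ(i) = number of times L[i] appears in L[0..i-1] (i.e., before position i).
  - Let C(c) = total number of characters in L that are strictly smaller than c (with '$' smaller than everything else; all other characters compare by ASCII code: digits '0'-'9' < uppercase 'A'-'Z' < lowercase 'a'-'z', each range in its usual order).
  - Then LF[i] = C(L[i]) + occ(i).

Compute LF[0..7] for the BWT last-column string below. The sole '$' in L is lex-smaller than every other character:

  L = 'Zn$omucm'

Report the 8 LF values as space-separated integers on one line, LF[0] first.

Char counts: '$':1, 'Z':1, 'c':1, 'm':2, 'n':1, 'o':1, 'u':1
C (first-col start): C('$')=0, C('Z')=1, C('c')=2, C('m')=3, C('n')=5, C('o')=6, C('u')=7
L[0]='Z': occ=0, LF[0]=C('Z')+0=1+0=1
L[1]='n': occ=0, LF[1]=C('n')+0=5+0=5
L[2]='$': occ=0, LF[2]=C('$')+0=0+0=0
L[3]='o': occ=0, LF[3]=C('o')+0=6+0=6
L[4]='m': occ=0, LF[4]=C('m')+0=3+0=3
L[5]='u': occ=0, LF[5]=C('u')+0=7+0=7
L[6]='c': occ=0, LF[6]=C('c')+0=2+0=2
L[7]='m': occ=1, LF[7]=C('m')+1=3+1=4

Answer: 1 5 0 6 3 7 2 4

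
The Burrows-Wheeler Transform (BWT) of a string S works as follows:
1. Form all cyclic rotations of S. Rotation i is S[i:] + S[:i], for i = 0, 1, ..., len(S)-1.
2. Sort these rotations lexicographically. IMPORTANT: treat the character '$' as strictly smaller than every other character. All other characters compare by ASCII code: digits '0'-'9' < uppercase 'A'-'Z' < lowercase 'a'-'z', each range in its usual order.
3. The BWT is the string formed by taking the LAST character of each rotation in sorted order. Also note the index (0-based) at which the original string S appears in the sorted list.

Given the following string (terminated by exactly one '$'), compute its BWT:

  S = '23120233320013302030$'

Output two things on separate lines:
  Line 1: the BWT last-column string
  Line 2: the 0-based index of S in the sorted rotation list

Answer: 032032230310$00323132
12

Derivation:
All 21 rotations (rotation i = S[i:]+S[:i]):
  rot[0] = 23120233320013302030$
  rot[1] = 3120233320013302030$2
  rot[2] = 120233320013302030$23
  rot[3] = 20233320013302030$231
  rot[4] = 0233320013302030$2312
  rot[5] = 233320013302030$23120
  rot[6] = 33320013302030$231202
  rot[7] = 3320013302030$2312023
  rot[8] = 320013302030$23120233
  rot[9] = 20013302030$231202333
  rot[10] = 0013302030$2312023332
  rot[11] = 013302030$23120233320
  rot[12] = 13302030$231202333200
  rot[13] = 3302030$2312023332001
  rot[14] = 302030$23120233320013
  rot[15] = 02030$231202333200133
  rot[16] = 2030$2312023332001330
  rot[17] = 030$23120233320013302
  rot[18] = 30$231202333200133020
  rot[19] = 0$2312023332001330203
  rot[20] = $23120233320013302030
Sorted (with $ < everything):
  sorted[0] = $23120233320013302030  (last char: '0')
  sorted[1] = 0$2312023332001330203  (last char: '3')
  sorted[2] = 0013302030$2312023332  (last char: '2')
  sorted[3] = 013302030$23120233320  (last char: '0')
  sorted[4] = 02030$231202333200133  (last char: '3')
  sorted[5] = 0233320013302030$2312  (last char: '2')
  sorted[6] = 030$23120233320013302  (last char: '2')
  sorted[7] = 120233320013302030$23  (last char: '3')
  sorted[8] = 13302030$231202333200  (last char: '0')
  sorted[9] = 20013302030$231202333  (last char: '3')
  sorted[10] = 20233320013302030$231  (last char: '1')
  sorted[11] = 2030$2312023332001330  (last char: '0')
  sorted[12] = 23120233320013302030$  (last char: '$')
  sorted[13] = 233320013302030$23120  (last char: '0')
  sorted[14] = 30$231202333200133020  (last char: '0')
  sorted[15] = 302030$23120233320013  (last char: '3')
  sorted[16] = 3120233320013302030$2  (last char: '2')
  sorted[17] = 320013302030$23120233  (last char: '3')
  sorted[18] = 3302030$2312023332001  (last char: '1')
  sorted[19] = 3320013302030$2312023  (last char: '3')
  sorted[20] = 33320013302030$231202  (last char: '2')
Last column: 032032230310$00323132
Original string S is at sorted index 12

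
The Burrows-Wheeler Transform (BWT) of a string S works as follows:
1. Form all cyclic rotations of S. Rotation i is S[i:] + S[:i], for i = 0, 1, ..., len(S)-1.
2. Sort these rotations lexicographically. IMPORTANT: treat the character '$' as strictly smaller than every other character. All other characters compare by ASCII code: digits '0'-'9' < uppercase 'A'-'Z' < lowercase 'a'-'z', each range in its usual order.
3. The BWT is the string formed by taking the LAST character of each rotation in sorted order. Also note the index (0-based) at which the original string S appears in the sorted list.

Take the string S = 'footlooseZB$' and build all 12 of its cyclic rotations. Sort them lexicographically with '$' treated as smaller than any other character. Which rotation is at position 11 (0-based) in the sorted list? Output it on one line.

All 12 rotations (rotation i = S[i:]+S[:i]):
  rot[0] = footlooseZB$
  rot[1] = ootlooseZB$f
  rot[2] = otlooseZB$fo
  rot[3] = tlooseZB$foo
  rot[4] = looseZB$foot
  rot[5] = ooseZB$footl
  rot[6] = oseZB$footlo
  rot[7] = seZB$footloo
  rot[8] = eZB$footloos
  rot[9] = ZB$footloose
  rot[10] = B$footlooseZ
  rot[11] = $footlooseZB
Sorted (with $ < everything):
  sorted[0] = $footlooseZB
  sorted[1] = B$footlooseZ
  sorted[2] = ZB$footloose
  sorted[3] = eZB$footloos
  sorted[4] = footlooseZB$
  sorted[5] = looseZB$foot
  sorted[6] = ooseZB$footl
  sorted[7] = ootlooseZB$f
  sorted[8] = oseZB$footlo
  sorted[9] = otlooseZB$fo
  sorted[10] = seZB$footloo
  sorted[11] = tlooseZB$foo
sorted[11] = tlooseZB$foo

Answer: tlooseZB$foo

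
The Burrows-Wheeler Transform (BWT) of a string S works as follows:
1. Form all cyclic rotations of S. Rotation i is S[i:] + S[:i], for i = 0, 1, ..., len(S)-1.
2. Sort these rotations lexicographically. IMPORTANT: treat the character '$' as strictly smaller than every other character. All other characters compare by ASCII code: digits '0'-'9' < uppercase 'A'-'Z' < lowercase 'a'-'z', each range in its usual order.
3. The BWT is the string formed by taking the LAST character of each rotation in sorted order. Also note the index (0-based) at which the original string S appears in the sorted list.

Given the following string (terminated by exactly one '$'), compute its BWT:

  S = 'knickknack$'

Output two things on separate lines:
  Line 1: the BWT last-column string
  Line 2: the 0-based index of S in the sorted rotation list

Answer: knaincck$kk
8

Derivation:
All 11 rotations (rotation i = S[i:]+S[:i]):
  rot[0] = knickknack$
  rot[1] = nickknack$k
  rot[2] = ickknack$kn
  rot[3] = ckknack$kni
  rot[4] = kknack$knic
  rot[5] = knack$knick
  rot[6] = nack$knickk
  rot[7] = ack$knickkn
  rot[8] = ck$knickkna
  rot[9] = k$knickknac
  rot[10] = $knickknack
Sorted (with $ < everything):
  sorted[0] = $knickknack  (last char: 'k')
  sorted[1] = ack$knickkn  (last char: 'n')
  sorted[2] = ck$knickkna  (last char: 'a')
  sorted[3] = ckknack$kni  (last char: 'i')
  sorted[4] = ickknack$kn  (last char: 'n')
  sorted[5] = k$knickknac  (last char: 'c')
  sorted[6] = kknack$knic  (last char: 'c')
  sorted[7] = knack$knick  (last char: 'k')
  sorted[8] = knickknack$  (last char: '$')
  sorted[9] = nack$knickk  (last char: 'k')
  sorted[10] = nickknack$k  (last char: 'k')
Last column: knaincck$kk
Original string S is at sorted index 8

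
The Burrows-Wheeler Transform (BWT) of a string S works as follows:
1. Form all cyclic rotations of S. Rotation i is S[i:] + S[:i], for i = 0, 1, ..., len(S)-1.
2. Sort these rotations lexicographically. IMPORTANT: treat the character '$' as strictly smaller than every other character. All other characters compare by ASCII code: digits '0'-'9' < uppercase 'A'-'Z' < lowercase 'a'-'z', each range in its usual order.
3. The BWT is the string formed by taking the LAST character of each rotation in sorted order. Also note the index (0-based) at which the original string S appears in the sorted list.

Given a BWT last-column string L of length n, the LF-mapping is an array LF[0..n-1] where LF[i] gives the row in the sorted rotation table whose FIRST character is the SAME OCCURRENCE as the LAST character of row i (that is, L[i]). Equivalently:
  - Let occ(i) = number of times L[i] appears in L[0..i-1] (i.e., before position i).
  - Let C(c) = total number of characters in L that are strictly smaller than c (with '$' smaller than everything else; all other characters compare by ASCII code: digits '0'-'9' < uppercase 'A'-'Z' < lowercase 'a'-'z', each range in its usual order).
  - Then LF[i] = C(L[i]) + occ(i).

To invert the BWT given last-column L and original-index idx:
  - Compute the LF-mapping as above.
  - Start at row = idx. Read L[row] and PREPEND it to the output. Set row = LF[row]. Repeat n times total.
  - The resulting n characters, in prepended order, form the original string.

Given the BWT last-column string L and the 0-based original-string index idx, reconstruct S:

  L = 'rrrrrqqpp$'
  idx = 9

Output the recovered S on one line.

Answer: rqrprprqr$

Derivation:
LF mapping: 5 6 7 8 9 3 4 1 2 0
Walk LF starting at row 9, prepending L[row]:
  step 1: row=9, L[9]='$', prepend. Next row=LF[9]=0
  step 2: row=0, L[0]='r', prepend. Next row=LF[0]=5
  step 3: row=5, L[5]='q', prepend. Next row=LF[5]=3
  step 4: row=3, L[3]='r', prepend. Next row=LF[3]=8
  step 5: row=8, L[8]='p', prepend. Next row=LF[8]=2
  step 6: row=2, L[2]='r', prepend. Next row=LF[2]=7
  step 7: row=7, L[7]='p', prepend. Next row=LF[7]=1
  step 8: row=1, L[1]='r', prepend. Next row=LF[1]=6
  step 9: row=6, L[6]='q', prepend. Next row=LF[6]=4
  step 10: row=4, L[4]='r', prepend. Next row=LF[4]=9
Reversed output: rqrprprqr$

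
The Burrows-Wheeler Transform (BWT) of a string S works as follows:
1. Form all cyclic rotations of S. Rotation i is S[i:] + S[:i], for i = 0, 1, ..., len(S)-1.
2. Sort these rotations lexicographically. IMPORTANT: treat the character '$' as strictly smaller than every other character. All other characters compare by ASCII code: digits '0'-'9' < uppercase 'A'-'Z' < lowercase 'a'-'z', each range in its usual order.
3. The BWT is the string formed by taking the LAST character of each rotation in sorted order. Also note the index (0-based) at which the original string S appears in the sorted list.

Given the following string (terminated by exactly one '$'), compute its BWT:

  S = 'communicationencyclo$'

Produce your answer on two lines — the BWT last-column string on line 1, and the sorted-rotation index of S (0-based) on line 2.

All 21 rotations (rotation i = S[i:]+S[:i]):
  rot[0] = communicationencyclo$
  rot[1] = ommunicationencyclo$c
  rot[2] = mmunicationencyclo$co
  rot[3] = municationencyclo$com
  rot[4] = unicationencyclo$comm
  rot[5] = nicationencyclo$commu
  rot[6] = icationencyclo$commun
  rot[7] = cationencyclo$communi
  rot[8] = ationencyclo$communic
  rot[9] = tionencyclo$communica
  rot[10] = ionencyclo$communicat
  rot[11] = onencyclo$communicati
  rot[12] = nencyclo$communicatio
  rot[13] = encyclo$communication
  rot[14] = ncyclo$communicatione
  rot[15] = cyclo$communicationen
  rot[16] = yclo$communicationenc
  rot[17] = clo$communicationency
  rot[18] = lo$communicationencyc
  rot[19] = o$communicationencycl
  rot[20] = $communicationencyclo
Sorted (with $ < everything):
  sorted[0] = $communicationencyclo  (last char: 'o')
  sorted[1] = ationencyclo$communic  (last char: 'c')
  sorted[2] = cationencyclo$communi  (last char: 'i')
  sorted[3] = clo$communicationency  (last char: 'y')
  sorted[4] = communicationencyclo$  (last char: '$')
  sorted[5] = cyclo$communicationen  (last char: 'n')
  sorted[6] = encyclo$communication  (last char: 'n')
  sorted[7] = icationencyclo$commun  (last char: 'n')
  sorted[8] = ionencyclo$communicat  (last char: 't')
  sorted[9] = lo$communicationencyc  (last char: 'c')
  sorted[10] = mmunicationencyclo$co  (last char: 'o')
  sorted[11] = municationencyclo$com  (last char: 'm')
  sorted[12] = ncyclo$communicatione  (last char: 'e')
  sorted[13] = nencyclo$communicatio  (last char: 'o')
  sorted[14] = nicationencyclo$commu  (last char: 'u')
  sorted[15] = o$communicationencycl  (last char: 'l')
  sorted[16] = ommunicationencyclo$c  (last char: 'c')
  sorted[17] = onencyclo$communicati  (last char: 'i')
  sorted[18] = tionencyclo$communica  (last char: 'a')
  sorted[19] = unicationencyclo$comm  (last char: 'm')
  sorted[20] = yclo$communicationenc  (last char: 'c')
Last column: ociy$nnntcomeoulciamc
Original string S is at sorted index 4

Answer: ociy$nnntcomeoulciamc
4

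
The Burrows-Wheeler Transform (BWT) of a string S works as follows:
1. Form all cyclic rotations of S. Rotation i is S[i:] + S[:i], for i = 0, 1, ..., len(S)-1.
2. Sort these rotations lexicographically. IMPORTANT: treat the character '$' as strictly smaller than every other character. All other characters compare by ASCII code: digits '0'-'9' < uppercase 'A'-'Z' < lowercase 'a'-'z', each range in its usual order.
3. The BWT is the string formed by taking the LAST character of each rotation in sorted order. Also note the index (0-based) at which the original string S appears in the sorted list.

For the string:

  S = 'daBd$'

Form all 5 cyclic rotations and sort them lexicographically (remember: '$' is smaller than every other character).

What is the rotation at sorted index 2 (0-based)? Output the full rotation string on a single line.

Answer: aBd$d

Derivation:
All 5 rotations (rotation i = S[i:]+S[:i]):
  rot[0] = daBd$
  rot[1] = aBd$d
  rot[2] = Bd$da
  rot[3] = d$daB
  rot[4] = $daBd
Sorted (with $ < everything):
  sorted[0] = $daBd
  sorted[1] = Bd$da
  sorted[2] = aBd$d
  sorted[3] = d$daB
  sorted[4] = daBd$
sorted[2] = aBd$d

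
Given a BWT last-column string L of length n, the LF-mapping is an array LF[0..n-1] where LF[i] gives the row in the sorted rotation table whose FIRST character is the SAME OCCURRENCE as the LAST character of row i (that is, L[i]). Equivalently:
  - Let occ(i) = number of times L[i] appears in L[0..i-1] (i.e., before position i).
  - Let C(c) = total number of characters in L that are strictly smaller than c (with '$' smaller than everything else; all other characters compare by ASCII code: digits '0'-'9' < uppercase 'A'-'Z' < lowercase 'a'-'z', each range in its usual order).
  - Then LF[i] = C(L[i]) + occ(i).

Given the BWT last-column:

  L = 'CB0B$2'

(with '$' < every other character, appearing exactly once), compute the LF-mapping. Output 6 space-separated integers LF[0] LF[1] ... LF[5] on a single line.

Answer: 5 3 1 4 0 2

Derivation:
Char counts: '$':1, '0':1, '2':1, 'B':2, 'C':1
C (first-col start): C('$')=0, C('0')=1, C('2')=2, C('B')=3, C('C')=5
L[0]='C': occ=0, LF[0]=C('C')+0=5+0=5
L[1]='B': occ=0, LF[1]=C('B')+0=3+0=3
L[2]='0': occ=0, LF[2]=C('0')+0=1+0=1
L[3]='B': occ=1, LF[3]=C('B')+1=3+1=4
L[4]='$': occ=0, LF[4]=C('$')+0=0+0=0
L[5]='2': occ=0, LF[5]=C('2')+0=2+0=2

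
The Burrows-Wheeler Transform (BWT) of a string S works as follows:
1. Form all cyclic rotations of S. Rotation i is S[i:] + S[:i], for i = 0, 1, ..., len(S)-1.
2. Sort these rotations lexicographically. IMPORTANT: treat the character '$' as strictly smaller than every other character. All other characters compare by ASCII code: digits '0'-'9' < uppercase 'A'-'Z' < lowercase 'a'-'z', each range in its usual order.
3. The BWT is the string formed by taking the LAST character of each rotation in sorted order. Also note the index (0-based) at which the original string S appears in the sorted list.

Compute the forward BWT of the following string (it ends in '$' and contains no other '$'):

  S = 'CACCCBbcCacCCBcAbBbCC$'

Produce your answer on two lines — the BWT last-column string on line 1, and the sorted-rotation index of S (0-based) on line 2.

Answer: CCcbCCC$CCbCcAcCABBBab
7

Derivation:
All 22 rotations (rotation i = S[i:]+S[:i]):
  rot[0] = CACCCBbcCacCCBcAbBbCC$
  rot[1] = ACCCBbcCacCCBcAbBbCC$C
  rot[2] = CCCBbcCacCCBcAbBbCC$CA
  rot[3] = CCBbcCacCCBcAbBbCC$CAC
  rot[4] = CBbcCacCCBcAbBbCC$CACC
  rot[5] = BbcCacCCBcAbBbCC$CACCC
  rot[6] = bcCacCCBcAbBbCC$CACCCB
  rot[7] = cCacCCBcAbBbCC$CACCCBb
  rot[8] = CacCCBcAbBbCC$CACCCBbc
  rot[9] = acCCBcAbBbCC$CACCCBbcC
  rot[10] = cCCBcAbBbCC$CACCCBbcCa
  rot[11] = CCBcAbBbCC$CACCCBbcCac
  rot[12] = CBcAbBbCC$CACCCBbcCacC
  rot[13] = BcAbBbCC$CACCCBbcCacCC
  rot[14] = cAbBbCC$CACCCBbcCacCCB
  rot[15] = AbBbCC$CACCCBbcCacCCBc
  rot[16] = bBbCC$CACCCBbcCacCCBcA
  rot[17] = BbCC$CACCCBbcCacCCBcAb
  rot[18] = bCC$CACCCBbcCacCCBcAbB
  rot[19] = CC$CACCCBbcCacCCBcAbBb
  rot[20] = C$CACCCBbcCacCCBcAbBbC
  rot[21] = $CACCCBbcCacCCBcAbBbCC
Sorted (with $ < everything):
  sorted[0] = $CACCCBbcCacCCBcAbBbCC  (last char: 'C')
  sorted[1] = ACCCBbcCacCCBcAbBbCC$C  (last char: 'C')
  sorted[2] = AbBbCC$CACCCBbcCacCCBc  (last char: 'c')
  sorted[3] = BbCC$CACCCBbcCacCCBcAb  (last char: 'b')
  sorted[4] = BbcCacCCBcAbBbCC$CACCC  (last char: 'C')
  sorted[5] = BcAbBbCC$CACCCBbcCacCC  (last char: 'C')
  sorted[6] = C$CACCCBbcCacCCBcAbBbC  (last char: 'C')
  sorted[7] = CACCCBbcCacCCBcAbBbCC$  (last char: '$')
  sorted[8] = CBbcCacCCBcAbBbCC$CACC  (last char: 'C')
  sorted[9] = CBcAbBbCC$CACCCBbcCacC  (last char: 'C')
  sorted[10] = CC$CACCCBbcCacCCBcAbBb  (last char: 'b')
  sorted[11] = CCBbcCacCCBcAbBbCC$CAC  (last char: 'C')
  sorted[12] = CCBcAbBbCC$CACCCBbcCac  (last char: 'c')
  sorted[13] = CCCBbcCacCCBcAbBbCC$CA  (last char: 'A')
  sorted[14] = CacCCBcAbBbCC$CACCCBbc  (last char: 'c')
  sorted[15] = acCCBcAbBbCC$CACCCBbcC  (last char: 'C')
  sorted[16] = bBbCC$CACCCBbcCacCCBcA  (last char: 'A')
  sorted[17] = bCC$CACCCBbcCacCCBcAbB  (last char: 'B')
  sorted[18] = bcCacCCBcAbBbCC$CACCCB  (last char: 'B')
  sorted[19] = cAbBbCC$CACCCBbcCacCCB  (last char: 'B')
  sorted[20] = cCCBcAbBbCC$CACCCBbcCa  (last char: 'a')
  sorted[21] = cCacCCBcAbBbCC$CACCCBb  (last char: 'b')
Last column: CCcbCCC$CCbCcAcCABBBab
Original string S is at sorted index 7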